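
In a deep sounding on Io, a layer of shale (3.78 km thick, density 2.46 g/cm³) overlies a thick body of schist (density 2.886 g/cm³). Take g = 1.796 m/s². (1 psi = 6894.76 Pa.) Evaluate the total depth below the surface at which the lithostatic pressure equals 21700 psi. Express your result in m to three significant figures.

Pressure at base of upper layers: 2460×1.796×3780 = 1.670×10^7 Pa = 2422 psi
Remaining pressure to be supplied by schist: 1.496×10^8 − 1.670×10^7 = 1.329×10^8 Pa
Additional depth in schist = 1.329×10^8 Pa / (2886 kg/m³ × 1.796 m/s²) = 25643 m
Total depth = 3780 m + 25643 m = 29423 m

29400 m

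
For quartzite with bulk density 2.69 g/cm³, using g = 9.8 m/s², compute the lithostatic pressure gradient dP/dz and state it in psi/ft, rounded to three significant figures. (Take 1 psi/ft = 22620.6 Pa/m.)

dP/dz = ρg = 2690 kg/m³ × 9.8 m/s² = 26362 Pa/m
= 26362 Pa/m × (1 psi/ft / 22621 Pa/m) = 1.1654 psi/ft

1.17 psi/ft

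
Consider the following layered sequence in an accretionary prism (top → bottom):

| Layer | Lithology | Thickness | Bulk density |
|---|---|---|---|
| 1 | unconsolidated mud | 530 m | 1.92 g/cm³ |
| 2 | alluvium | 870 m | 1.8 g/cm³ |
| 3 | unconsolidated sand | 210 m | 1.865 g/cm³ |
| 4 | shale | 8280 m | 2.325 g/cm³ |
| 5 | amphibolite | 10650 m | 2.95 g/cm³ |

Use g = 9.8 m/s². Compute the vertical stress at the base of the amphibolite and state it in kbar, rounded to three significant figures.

unconsolidated mud: 1920 kg/m³ × 9.8 m/s² × 530 m = 9.972×10^6 Pa = 0.09972 kbar
alluvium: 1800 kg/m³ × 9.8 m/s² × 870 m = 1.535×10^7 Pa = 0.1535 kbar
unconsolidated sand: 1865 kg/m³ × 9.8 m/s² × 210 m = 3.838×10^6 Pa = 0.03838 kbar
shale: 2325 kg/m³ × 9.8 m/s² × 8280 m = 1.887×10^8 Pa = 1.887 kbar
amphibolite: 2950 kg/m³ × 9.8 m/s² × 10650 m = 3.079×10^8 Pa = 3.079 kbar
Total = 0.09972 + 0.1535 + 0.03838 + 1.887 + 3.079 = 5.2571 kbar

5.26 kbar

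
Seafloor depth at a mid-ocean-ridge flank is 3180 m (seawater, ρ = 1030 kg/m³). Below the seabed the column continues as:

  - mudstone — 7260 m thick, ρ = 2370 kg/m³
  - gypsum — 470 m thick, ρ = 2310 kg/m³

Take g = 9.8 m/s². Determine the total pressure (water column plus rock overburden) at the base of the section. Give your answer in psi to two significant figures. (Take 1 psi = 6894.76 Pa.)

31000 psi

seawater: 1030 kg/m³ × 9.8 m/s² × 3180 m = 3.210×10^7 Pa = 4656 psi
mudstone: 2370 kg/m³ × 9.8 m/s² × 7260 m = 1.686×10^8 Pa = 24456 psi
gypsum: 2310 kg/m³ × 9.8 m/s² × 470 m = 1.064×10^7 Pa = 1543 psi
Total = 4656 + 24456 + 1543 = 30655 psi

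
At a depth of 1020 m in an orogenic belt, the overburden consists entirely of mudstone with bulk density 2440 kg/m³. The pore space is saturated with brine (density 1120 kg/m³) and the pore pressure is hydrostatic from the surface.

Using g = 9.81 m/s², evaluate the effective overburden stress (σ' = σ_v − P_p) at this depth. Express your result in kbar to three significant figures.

0.132 kbar

Overburden (lithostatic) stress σ_v:
mudstone: 2440 kg/m³ × 9.81 m/s² × 1020 m = 2.442×10^7 Pa = 24.42 MPa
Pore pressure P_p = 1120 kg/m³ × 9.81 m/s² × 1020 m = 1.121×10^7 Pa = 11.21 MPa
Effective stress σ' = σ_v − P_p = 24.42 − 11.21 = 13.208 MPa = 0.13208 kbar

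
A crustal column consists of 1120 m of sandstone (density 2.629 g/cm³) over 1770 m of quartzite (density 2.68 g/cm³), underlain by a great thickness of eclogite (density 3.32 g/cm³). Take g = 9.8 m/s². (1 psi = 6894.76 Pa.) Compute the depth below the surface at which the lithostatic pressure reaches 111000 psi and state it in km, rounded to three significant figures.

24.1 km

Pressure at base of upper layers: 2629×9.8×1120 + 2680×9.8×1770 = 7.534×10^7 Pa = 10928 psi
Remaining pressure to be supplied by eclogite: 7.653×10^8 − 7.534×10^7 = 6.900×10^8 Pa
Additional depth in eclogite = 6.900×10^8 Pa / (3320 kg/m³ × 9.8 m/s²) = 21207 m
Total depth = 2890 m + 21207 m = 24097 m
= 24.097 km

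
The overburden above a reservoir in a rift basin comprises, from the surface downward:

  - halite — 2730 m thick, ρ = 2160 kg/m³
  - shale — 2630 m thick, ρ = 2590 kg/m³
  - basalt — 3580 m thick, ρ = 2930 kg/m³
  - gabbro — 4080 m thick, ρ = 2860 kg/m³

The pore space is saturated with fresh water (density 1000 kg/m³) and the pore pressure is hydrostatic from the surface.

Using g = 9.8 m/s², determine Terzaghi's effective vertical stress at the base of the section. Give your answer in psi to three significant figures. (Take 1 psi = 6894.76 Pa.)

Overburden (lithostatic) stress σ_v:
halite: 2160 kg/m³ × 9.8 m/s² × 2730 m = 5.779×10^7 Pa = 57.79 MPa
shale: 2590 kg/m³ × 9.8 m/s² × 2630 m = 6.675×10^7 Pa = 66.75 MPa
basalt: 2930 kg/m³ × 9.8 m/s² × 3580 m = 1.028×10^8 Pa = 102.8 MPa
gabbro: 2860 kg/m³ × 9.8 m/s² × 4080 m = 1.144×10^8 Pa = 114.4 MPa
Total = 57.79 + 66.75 + 102.8 + 114.4 = 341.69 MPa
Pore pressure P_p = 1000 kg/m³ × 9.8 m/s² × 13020 m = 1.276×10^8 Pa = 127.6 MPa
Effective stress σ' = σ_v − P_p = 341.7 − 127.6 = 214.10 MPa = 31052 psi

31100 psi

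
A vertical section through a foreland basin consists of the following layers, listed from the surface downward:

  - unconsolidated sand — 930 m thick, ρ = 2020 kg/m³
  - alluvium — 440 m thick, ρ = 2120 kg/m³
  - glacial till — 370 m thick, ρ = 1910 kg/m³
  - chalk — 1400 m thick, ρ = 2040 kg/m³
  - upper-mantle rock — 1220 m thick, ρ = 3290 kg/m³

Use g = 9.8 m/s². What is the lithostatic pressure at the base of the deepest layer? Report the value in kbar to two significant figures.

1.0 kbar

unconsolidated sand: 2020 kg/m³ × 9.8 m/s² × 930 m = 1.841×10^7 Pa = 0.1841 kbar
alluvium: 2120 kg/m³ × 9.8 m/s² × 440 m = 9.141×10^6 Pa = 0.09141 kbar
glacial till: 1910 kg/m³ × 9.8 m/s² × 370 m = 6.926×10^6 Pa = 0.06926 kbar
chalk: 2040 kg/m³ × 9.8 m/s² × 1400 m = 2.799×10^7 Pa = 0.2799 kbar
upper-mantle rock: 3290 kg/m³ × 9.8 m/s² × 1220 m = 3.934×10^7 Pa = 0.3934 kbar
Total = 0.1841 + 0.09141 + 0.06926 + 0.2799 + 0.3934 = 1.0180 kbar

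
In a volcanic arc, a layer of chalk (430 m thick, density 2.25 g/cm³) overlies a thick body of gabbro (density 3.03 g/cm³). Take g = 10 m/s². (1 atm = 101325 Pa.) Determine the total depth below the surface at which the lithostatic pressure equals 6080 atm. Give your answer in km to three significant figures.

Pressure at base of upper layers: 2250×10×430 = 9.675×10^6 Pa = 95.48 atm
Remaining pressure to be supplied by gabbro: 6.161×10^8 − 9.675×10^6 = 6.064×10^8 Pa
Additional depth in gabbro = 6.064×10^8 Pa / (3030 kg/m³ × 10 m/s²) = 20013 m
Total depth = 430 m + 20013 m = 20443 m
= 20.443 km

20.4 km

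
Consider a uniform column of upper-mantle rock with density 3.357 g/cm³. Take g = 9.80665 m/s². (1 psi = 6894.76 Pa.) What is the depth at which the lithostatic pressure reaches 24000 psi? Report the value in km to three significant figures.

5.03 km

h = P/(ρg) = 24000 psi / (3357 kg/m³ × 9.80665 m/s²) = 1.655×10^8 Pa / 32921 Pa/m = 5026.4 m
= 5.0264 km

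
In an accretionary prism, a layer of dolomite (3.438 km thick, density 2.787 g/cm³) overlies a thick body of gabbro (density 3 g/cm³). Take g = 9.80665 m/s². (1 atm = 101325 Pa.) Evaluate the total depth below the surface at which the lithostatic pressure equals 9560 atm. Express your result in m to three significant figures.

Pressure at base of upper layers: 2787×9.80665×3438 = 9.396×10^7 Pa = 927.4 atm
Remaining pressure to be supplied by gabbro: 9.687×10^8 − 9.396×10^7 = 8.747×10^8 Pa
Additional depth in gabbro = 8.747×10^8 Pa / (3000 kg/m³ × 9.80665 m/s²) = 29732 m
Total depth = 3438 m + 29732 m = 33170 m

33200 m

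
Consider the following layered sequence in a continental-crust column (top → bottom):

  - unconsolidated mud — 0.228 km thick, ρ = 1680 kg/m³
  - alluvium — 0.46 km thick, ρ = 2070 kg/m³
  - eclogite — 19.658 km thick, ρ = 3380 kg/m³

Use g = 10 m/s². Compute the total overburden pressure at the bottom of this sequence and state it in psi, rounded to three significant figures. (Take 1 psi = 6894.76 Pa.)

98300 psi

unconsolidated mud: 1680 kg/m³ × 10 m/s² × 228 m = 3.830×10^6 Pa = 555.6 psi
alluvium: 2070 kg/m³ × 10 m/s² × 460 m = 9.522×10^6 Pa = 1381 psi
eclogite: 3380 kg/m³ × 10 m/s² × 19658 m = 6.644×10^8 Pa = 96369 psi
Total = 555.6 + 1381 + 96369 = 98306 psi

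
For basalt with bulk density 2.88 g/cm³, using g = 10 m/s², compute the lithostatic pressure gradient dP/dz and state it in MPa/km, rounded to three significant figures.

dP/dz = ρg = 2880 kg/m³ × 10 m/s² = 28800 Pa/m
= 28800 Pa/m × (1 MPa/km / 1000.0 Pa/m) = 28.800 MPa/km

28.8 MPa/km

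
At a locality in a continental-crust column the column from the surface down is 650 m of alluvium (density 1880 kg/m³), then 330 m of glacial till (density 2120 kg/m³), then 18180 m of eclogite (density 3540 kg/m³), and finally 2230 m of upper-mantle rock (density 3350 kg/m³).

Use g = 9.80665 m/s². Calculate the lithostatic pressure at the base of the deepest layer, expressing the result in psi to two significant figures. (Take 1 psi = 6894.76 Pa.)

100000 psi

alluvium: 1880 kg/m³ × 9.80665 m/s² × 650 m = 1.198×10^7 Pa = 1738 psi
glacial till: 2120 kg/m³ × 9.80665 m/s² × 330 m = 6.861×10^6 Pa = 995.1 psi
eclogite: 3540 kg/m³ × 9.80665 m/s² × 18180 m = 6.311×10^8 Pa = 91537 psi
upper-mantle rock: 3350 kg/m³ × 9.80665 m/s² × 2230 m = 7.326×10^7 Pa = 10626 psi
Total = 1738 + 995.1 + 91537 + 10626 = 1.0490×10^5 psi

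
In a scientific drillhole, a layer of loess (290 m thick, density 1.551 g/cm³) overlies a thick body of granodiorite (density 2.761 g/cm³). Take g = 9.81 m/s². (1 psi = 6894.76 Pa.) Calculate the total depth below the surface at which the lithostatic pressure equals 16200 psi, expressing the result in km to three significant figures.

4.25 km

Pressure at base of upper layers: 1551×9.81×290 = 4.412×10^6 Pa = 640.0 psi
Remaining pressure to be supplied by granodiorite: 1.117×10^8 − 4.412×10^6 = 1.073×10^8 Pa
Additional depth in granodiorite = 1.073×10^8 Pa / (2761 kg/m³ × 9.81 m/s²) = 3960.9 m
Total depth = 290 m + 3960.9 m = 4250.9 m
= 4.2509 km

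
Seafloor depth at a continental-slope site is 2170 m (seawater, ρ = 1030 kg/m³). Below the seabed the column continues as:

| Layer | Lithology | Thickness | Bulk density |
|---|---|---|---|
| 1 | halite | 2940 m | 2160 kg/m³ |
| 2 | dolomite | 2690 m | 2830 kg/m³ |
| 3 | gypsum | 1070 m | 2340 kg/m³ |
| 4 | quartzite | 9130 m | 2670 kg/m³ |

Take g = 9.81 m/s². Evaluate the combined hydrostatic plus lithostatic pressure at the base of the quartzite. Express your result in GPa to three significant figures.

0.423 GPa

seawater: 1030 kg/m³ × 9.81 m/s² × 2170 m = 2.193×10^7 Pa = 0.02193 GPa
halite: 2160 kg/m³ × 9.81 m/s² × 2940 m = 6.230×10^7 Pa = 0.06230 GPa
dolomite: 2830 kg/m³ × 9.81 m/s² × 2690 m = 7.468×10^7 Pa = 0.07468 GPa
gypsum: 2340 kg/m³ × 9.81 m/s² × 1070 m = 2.456×10^7 Pa = 0.02456 GPa
quartzite: 2670 kg/m³ × 9.81 m/s² × 9130 m = 2.391×10^8 Pa = 0.2391 GPa
Total = 0.02193 + 0.06230 + 0.07468 + 0.02456 + 0.2391 = 0.42261 GPa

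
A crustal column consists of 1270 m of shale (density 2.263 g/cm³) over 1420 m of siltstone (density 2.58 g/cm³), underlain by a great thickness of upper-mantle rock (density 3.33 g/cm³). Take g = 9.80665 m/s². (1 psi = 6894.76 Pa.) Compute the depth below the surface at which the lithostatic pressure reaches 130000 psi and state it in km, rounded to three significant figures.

28.2 km

Pressure at base of upper layers: 2263×9.80665×1270 + 2580×9.80665×1420 = 6.411×10^7 Pa = 9299 psi
Remaining pressure to be supplied by upper-mantle rock: 8.963×10^8 − 6.411×10^7 = 8.322×10^8 Pa
Additional depth in upper-mantle rock = 8.322×10^8 Pa / (3330 kg/m³ × 9.80665 m/s²) = 25484 m
Total depth = 2690 m + 25484 m = 28174 m
= 28.174 km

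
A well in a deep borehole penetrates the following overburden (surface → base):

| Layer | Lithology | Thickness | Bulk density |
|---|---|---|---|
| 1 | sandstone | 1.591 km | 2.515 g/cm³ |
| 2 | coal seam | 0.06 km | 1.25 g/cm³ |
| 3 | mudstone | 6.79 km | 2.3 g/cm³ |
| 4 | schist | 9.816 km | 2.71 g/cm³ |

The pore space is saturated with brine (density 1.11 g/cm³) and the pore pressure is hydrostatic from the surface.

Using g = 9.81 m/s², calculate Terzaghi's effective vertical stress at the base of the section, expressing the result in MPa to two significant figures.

260 MPa

Overburden (lithostatic) stress σ_v:
sandstone: 2515 kg/m³ × 9.81 m/s² × 1591 m = 3.925×10^7 Pa = 39.25 MPa
coal seam: 1250 kg/m³ × 9.81 m/s² × 60 m = 7.357×10^5 Pa = 0.7358 MPa
mudstone: 2300 kg/m³ × 9.81 m/s² × 6790 m = 1.532×10^8 Pa = 153.2 MPa
schist: 2710 kg/m³ × 9.81 m/s² × 9816 m = 2.610×10^8 Pa = 261.0 MPa
Total = 39.25 + 0.7358 + 153.2 + 261.0 = 454.15 MPa
Pore pressure P_p = 1110 kg/m³ × 9.81 m/s² × 18257 m = 1.988×10^8 Pa = 198.8 MPa
Effective stress σ' = σ_v − P_p = 454.2 − 198.8 = 255.35 MPa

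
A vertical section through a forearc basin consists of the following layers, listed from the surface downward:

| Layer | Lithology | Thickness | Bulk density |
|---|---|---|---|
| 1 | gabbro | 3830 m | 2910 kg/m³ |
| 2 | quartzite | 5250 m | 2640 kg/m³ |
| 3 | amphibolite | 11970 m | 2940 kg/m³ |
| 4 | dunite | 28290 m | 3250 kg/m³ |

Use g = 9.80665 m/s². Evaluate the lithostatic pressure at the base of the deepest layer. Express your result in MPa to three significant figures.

1490 MPa

gabbro: 2910 kg/m³ × 9.80665 m/s² × 3830 m = 1.093×10^8 Pa = 109.3 MPa
quartzite: 2640 kg/m³ × 9.80665 m/s² × 5250 m = 1.359×10^8 Pa = 135.9 MPa
amphibolite: 2940 kg/m³ × 9.80665 m/s² × 11970 m = 3.451×10^8 Pa = 345.1 MPa
dunite: 3250 kg/m³ × 9.80665 m/s² × 28290 m = 9.016×10^8 Pa = 901.6 MPa
Total = 109.3 + 135.9 + 345.1 + 901.6 = 1492.0 MPa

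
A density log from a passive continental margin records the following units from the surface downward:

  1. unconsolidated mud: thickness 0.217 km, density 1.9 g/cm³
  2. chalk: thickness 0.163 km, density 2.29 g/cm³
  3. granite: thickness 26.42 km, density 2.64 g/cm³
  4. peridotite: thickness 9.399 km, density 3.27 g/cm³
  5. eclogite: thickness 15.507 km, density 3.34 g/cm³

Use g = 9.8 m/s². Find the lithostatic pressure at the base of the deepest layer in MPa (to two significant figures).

1500 MPa

unconsolidated mud: 1900 kg/m³ × 9.8 m/s² × 217 m = 4.041×10^6 Pa = 4.041 MPa
chalk: 2290 kg/m³ × 9.8 m/s² × 163 m = 3.658×10^6 Pa = 3.658 MPa
granite: 2640 kg/m³ × 9.8 m/s² × 26420 m = 6.835×10^8 Pa = 683.5 MPa
peridotite: 3270 kg/m³ × 9.8 m/s² × 9399 m = 3.012×10^8 Pa = 301.2 MPa
eclogite: 3340 kg/m³ × 9.8 m/s² × 15507 m = 5.076×10^8 Pa = 507.6 MPa
Total = 4.041 + 3.658 + 683.5 + 301.2 + 507.6 = 1500.0 MPa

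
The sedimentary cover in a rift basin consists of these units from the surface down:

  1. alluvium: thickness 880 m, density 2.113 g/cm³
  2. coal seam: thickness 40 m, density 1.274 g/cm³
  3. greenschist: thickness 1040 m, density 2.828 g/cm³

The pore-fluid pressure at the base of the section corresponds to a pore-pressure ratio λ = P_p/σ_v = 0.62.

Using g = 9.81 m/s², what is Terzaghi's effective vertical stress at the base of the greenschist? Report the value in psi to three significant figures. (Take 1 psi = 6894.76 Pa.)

2620 psi

Overburden (lithostatic) stress σ_v:
alluvium: 2113 kg/m³ × 9.81 m/s² × 880 m = 1.824×10^7 Pa = 18.24 MPa
coal seam: 1274 kg/m³ × 9.81 m/s² × 40 m = 4.999×10^5 Pa = 0.4999 MPa
greenschist: 2828 kg/m³ × 9.81 m/s² × 1040 m = 2.885×10^7 Pa = 28.85 MPa
Total = 18.24 + 0.4999 + 28.85 = 47.593 MPa
Pore pressure P_p = λ·σ_v = 0.62 × 47.59 MPa = 29.51 MPa
Effective stress σ' = σ_v − P_p = 47.59 − 29.51 = 18.085 MPa = 2623.1 psi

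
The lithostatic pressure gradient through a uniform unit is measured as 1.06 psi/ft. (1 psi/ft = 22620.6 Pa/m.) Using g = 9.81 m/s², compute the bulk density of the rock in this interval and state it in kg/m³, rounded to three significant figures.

ρ = (dP/dz)/g = 1.06 psi/ft / 9.81 m/s² = 23978 Pa/m / 9.81 m/s² = 2444.2 kg/m³

2440 kg/m³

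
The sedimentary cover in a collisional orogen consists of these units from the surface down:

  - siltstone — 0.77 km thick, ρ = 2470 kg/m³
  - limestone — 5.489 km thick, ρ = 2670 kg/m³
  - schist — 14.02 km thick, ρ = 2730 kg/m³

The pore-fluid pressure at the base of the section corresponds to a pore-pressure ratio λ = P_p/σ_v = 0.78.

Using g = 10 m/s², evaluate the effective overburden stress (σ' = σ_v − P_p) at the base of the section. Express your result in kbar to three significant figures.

1.21 kbar

Overburden (lithostatic) stress σ_v:
siltstone: 2470 kg/m³ × 10 m/s² × 770 m = 1.902×10^7 Pa = 19.02 MPa
limestone: 2670 kg/m³ × 10 m/s² × 5489 m = 1.466×10^8 Pa = 146.6 MPa
schist: 2730 kg/m³ × 10 m/s² × 14020 m = 3.827×10^8 Pa = 382.7 MPa
Total = 19.02 + 146.6 + 382.7 = 548.32 MPa
Pore pressure P_p = λ·σ_v = 0.78 × 548.3 MPa = 427.7 MPa
Effective stress σ' = σ_v − P_p = 548.3 − 427.7 = 120.63 MPa = 1.2063 kbar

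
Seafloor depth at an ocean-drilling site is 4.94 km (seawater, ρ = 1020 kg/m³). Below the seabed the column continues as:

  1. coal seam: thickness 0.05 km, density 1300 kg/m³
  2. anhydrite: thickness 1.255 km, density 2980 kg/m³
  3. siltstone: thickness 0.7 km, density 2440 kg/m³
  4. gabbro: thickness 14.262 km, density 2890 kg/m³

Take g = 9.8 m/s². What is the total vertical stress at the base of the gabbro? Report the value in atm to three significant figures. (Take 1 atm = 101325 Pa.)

5010 atm

seawater: 1020 kg/m³ × 9.8 m/s² × 4940 m = 4.938×10^7 Pa = 487.3 atm
coal seam: 1300 kg/m³ × 9.8 m/s² × 50 m = 6.370×10^5 Pa = 6.287 atm
anhydrite: 2980 kg/m³ × 9.8 m/s² × 1255 m = 3.665×10^7 Pa = 361.7 atm
siltstone: 2440 kg/m³ × 9.8 m/s² × 700 m = 1.674×10^7 Pa = 165.2 atm
gabbro: 2890 kg/m³ × 9.8 m/s² × 14262 m = 4.039×10^8 Pa = 3986 atm
Total = 487.3 + 6.287 + 361.7 + 165.2 + 3986 = 5007.0 atm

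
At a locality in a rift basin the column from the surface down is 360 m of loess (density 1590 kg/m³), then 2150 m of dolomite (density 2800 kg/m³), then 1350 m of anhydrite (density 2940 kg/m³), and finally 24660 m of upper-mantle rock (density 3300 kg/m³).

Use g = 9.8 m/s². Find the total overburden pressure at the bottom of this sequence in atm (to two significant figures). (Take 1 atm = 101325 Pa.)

8900 atm

loess: 1590 kg/m³ × 9.8 m/s² × 360 m = 5.610×10^6 Pa = 55.36 atm
dolomite: 2800 kg/m³ × 9.8 m/s² × 2150 m = 5.900×10^7 Pa = 582.2 atm
anhydrite: 2940 kg/m³ × 9.8 m/s² × 1350 m = 3.890×10^7 Pa = 383.9 atm
upper-mantle rock: 3300 kg/m³ × 9.8 m/s² × 24660 m = 7.975×10^8 Pa = 7871 atm
Total = 55.36 + 582.2 + 383.9 + 7871 = 8892.2 atm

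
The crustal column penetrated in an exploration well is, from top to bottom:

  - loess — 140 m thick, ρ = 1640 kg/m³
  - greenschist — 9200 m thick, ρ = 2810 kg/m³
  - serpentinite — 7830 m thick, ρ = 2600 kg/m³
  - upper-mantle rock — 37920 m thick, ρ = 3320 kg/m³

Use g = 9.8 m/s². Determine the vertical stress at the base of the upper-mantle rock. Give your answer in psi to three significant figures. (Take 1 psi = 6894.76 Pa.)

loess: 1640 kg/m³ × 9.8 m/s² × 140 m = 2.250×10^6 Pa = 326.3 psi
greenschist: 2810 kg/m³ × 9.8 m/s² × 9200 m = 2.533×10^8 Pa = 36745 psi
serpentinite: 2600 kg/m³ × 9.8 m/s² × 7830 m = 1.995×10^8 Pa = 28936 psi
upper-mantle rock: 3320 kg/m³ × 9.8 m/s² × 37920 m = 1.234×10^9 Pa = 1.789×10^5 psi
Total = 326.3 + 36745 + 28936 + 1.789×10^5 = 2.4495×10^5 psi

245000 psi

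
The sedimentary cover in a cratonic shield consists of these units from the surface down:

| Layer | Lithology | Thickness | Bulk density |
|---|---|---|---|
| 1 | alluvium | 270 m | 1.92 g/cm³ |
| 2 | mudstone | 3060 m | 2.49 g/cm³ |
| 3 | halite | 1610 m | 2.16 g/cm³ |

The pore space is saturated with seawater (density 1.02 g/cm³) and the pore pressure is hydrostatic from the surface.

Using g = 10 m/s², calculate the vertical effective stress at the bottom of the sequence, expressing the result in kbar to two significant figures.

Overburden (lithostatic) stress σ_v:
alluvium: 1920 kg/m³ × 10 m/s² × 270 m = 5.184×10^6 Pa = 5.184 MPa
mudstone: 2490 kg/m³ × 10 m/s² × 3060 m = 7.619×10^7 Pa = 76.19 MPa
halite: 2160 kg/m³ × 10 m/s² × 1610 m = 3.478×10^7 Pa = 34.78 MPa
Total = 5.184 + 76.19 + 34.78 = 116.15 MPa
Pore pressure P_p = 1020 kg/m³ × 10 m/s² × 4940 m = 5.039×10^7 Pa = 50.39 MPa
Effective stress σ' = σ_v − P_p = 116.2 − 50.39 = 65.766 MPa = 0.65766 kbar

0.66 kbar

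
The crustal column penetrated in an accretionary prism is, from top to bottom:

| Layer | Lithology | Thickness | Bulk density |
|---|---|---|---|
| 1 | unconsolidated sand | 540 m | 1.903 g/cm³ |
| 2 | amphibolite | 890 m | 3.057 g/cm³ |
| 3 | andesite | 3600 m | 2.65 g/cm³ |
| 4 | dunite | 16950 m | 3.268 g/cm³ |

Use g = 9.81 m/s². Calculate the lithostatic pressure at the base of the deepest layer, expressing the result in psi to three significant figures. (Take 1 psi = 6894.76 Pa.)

unconsolidated sand: 1903 kg/m³ × 9.81 m/s² × 540 m = 1.008×10^7 Pa = 1462 psi
amphibolite: 3057 kg/m³ × 9.81 m/s² × 890 m = 2.669×10^7 Pa = 3871 psi
andesite: 2650 kg/m³ × 9.81 m/s² × 3600 m = 9.359×10^7 Pa = 13574 psi
dunite: 3268 kg/m³ × 9.81 m/s² × 16950 m = 5.434×10^8 Pa = 78814 psi
Total = 1462 + 3871 + 13574 + 78814 = 97721 psi

97700 psi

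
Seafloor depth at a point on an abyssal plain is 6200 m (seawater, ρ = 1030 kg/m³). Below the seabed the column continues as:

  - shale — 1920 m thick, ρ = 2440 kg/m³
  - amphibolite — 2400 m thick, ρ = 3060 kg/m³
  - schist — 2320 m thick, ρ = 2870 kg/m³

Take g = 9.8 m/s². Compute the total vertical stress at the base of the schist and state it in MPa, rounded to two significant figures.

seawater: 1030 kg/m³ × 9.8 m/s² × 6200 m = 6.258×10^7 Pa = 62.58 MPa
shale: 2440 kg/m³ × 9.8 m/s² × 1920 m = 4.591×10^7 Pa = 45.91 MPa
amphibolite: 3060 kg/m³ × 9.8 m/s² × 2400 m = 7.197×10^7 Pa = 71.97 MPa
schist: 2870 kg/m³ × 9.8 m/s² × 2320 m = 6.525×10^7 Pa = 65.25 MPa
Total = 62.58 + 45.91 + 71.97 + 65.25 = 245.72 MPa

250 MPa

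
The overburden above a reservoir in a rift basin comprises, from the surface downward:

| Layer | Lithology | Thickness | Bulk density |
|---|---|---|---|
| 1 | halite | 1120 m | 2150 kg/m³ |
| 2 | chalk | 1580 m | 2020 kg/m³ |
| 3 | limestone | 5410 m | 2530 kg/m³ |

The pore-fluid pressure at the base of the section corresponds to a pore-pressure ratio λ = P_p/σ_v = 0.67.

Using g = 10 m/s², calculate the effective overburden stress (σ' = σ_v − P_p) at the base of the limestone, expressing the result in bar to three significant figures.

636 bar

Overburden (lithostatic) stress σ_v:
halite: 2150 kg/m³ × 10 m/s² × 1120 m = 2.408×10^7 Pa = 24.08 MPa
chalk: 2020 kg/m³ × 10 m/s² × 1580 m = 3.192×10^7 Pa = 31.92 MPa
limestone: 2530 kg/m³ × 10 m/s² × 5410 m = 1.369×10^8 Pa = 136.9 MPa
Total = 24.08 + 31.92 + 136.9 = 192.87 MPa
Pore pressure P_p = λ·σ_v = 0.67 × 192.9 MPa = 129.2 MPa
Effective stress σ' = σ_v − P_p = 192.9 − 129.2 = 63.647 MPa = 636.47 bar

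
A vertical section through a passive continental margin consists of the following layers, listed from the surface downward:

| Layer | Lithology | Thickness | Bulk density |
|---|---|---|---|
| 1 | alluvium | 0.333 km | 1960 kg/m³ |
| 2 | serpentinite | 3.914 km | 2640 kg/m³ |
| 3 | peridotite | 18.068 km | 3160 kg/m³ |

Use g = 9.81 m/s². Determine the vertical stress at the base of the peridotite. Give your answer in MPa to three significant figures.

668 MPa

alluvium: 1960 kg/m³ × 9.81 m/s² × 333 m = 6.403×10^6 Pa = 6.403 MPa
serpentinite: 2640 kg/m³ × 9.81 m/s² × 3914 m = 1.014×10^8 Pa = 101.4 MPa
peridotite: 3160 kg/m³ × 9.81 m/s² × 18068 m = 5.601×10^8 Pa = 560.1 MPa
Total = 6.403 + 101.4 + 560.1 = 667.87 MPa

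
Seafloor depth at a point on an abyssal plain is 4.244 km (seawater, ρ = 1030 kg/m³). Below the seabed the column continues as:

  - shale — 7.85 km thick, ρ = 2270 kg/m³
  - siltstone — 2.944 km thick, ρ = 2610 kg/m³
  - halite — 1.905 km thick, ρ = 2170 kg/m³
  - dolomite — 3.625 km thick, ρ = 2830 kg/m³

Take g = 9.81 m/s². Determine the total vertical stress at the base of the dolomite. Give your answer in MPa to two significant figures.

seawater: 1030 kg/m³ × 9.81 m/s² × 4244 m = 4.288×10^7 Pa = 42.88 MPa
shale: 2270 kg/m³ × 9.81 m/s² × 7850 m = 1.748×10^8 Pa = 174.8 MPa
siltstone: 2610 kg/m³ × 9.81 m/s² × 2944 m = 7.538×10^7 Pa = 75.38 MPa
halite: 2170 kg/m³ × 9.81 m/s² × 1905 m = 4.055×10^7 Pa = 40.55 MPa
dolomite: 2830 kg/m³ × 9.81 m/s² × 3625 m = 1.006×10^8 Pa = 100.6 MPa
Total = 42.88 + 174.8 + 75.38 + 40.55 + 100.6 = 434.26 MPa

430 MPa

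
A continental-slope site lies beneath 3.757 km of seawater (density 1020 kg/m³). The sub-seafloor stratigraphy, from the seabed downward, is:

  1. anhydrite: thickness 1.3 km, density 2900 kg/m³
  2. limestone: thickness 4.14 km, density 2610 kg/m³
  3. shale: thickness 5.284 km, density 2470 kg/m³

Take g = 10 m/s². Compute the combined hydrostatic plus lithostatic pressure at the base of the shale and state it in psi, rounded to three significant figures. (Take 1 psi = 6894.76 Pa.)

seawater: 1020 kg/m³ × 10 m/s² × 3757 m = 3.832×10^7 Pa = 5558 psi
anhydrite: 2900 kg/m³ × 10 m/s² × 1300 m = 3.770×10^7 Pa = 5468 psi
limestone: 2610 kg/m³ × 10 m/s² × 4140 m = 1.081×10^8 Pa = 15672 psi
shale: 2470 kg/m³ × 10 m/s² × 5284 m = 1.305×10^8 Pa = 18930 psi
Total = 5558 + 5468 + 15672 + 18930 = 45627 psi

45600 psi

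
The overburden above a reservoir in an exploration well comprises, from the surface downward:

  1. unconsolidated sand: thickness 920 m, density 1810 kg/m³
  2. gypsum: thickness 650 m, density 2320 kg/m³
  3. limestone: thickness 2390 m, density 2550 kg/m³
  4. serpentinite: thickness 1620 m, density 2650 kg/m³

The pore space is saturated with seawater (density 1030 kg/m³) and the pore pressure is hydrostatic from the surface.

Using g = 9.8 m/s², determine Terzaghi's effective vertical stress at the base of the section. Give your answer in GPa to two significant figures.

0.077 GPa

Overburden (lithostatic) stress σ_v:
unconsolidated sand: 1810 kg/m³ × 9.8 m/s² × 920 m = 1.632×10^7 Pa = 16.32 MPa
gypsum: 2320 kg/m³ × 9.8 m/s² × 650 m = 1.478×10^7 Pa = 14.78 MPa
limestone: 2550 kg/m³ × 9.8 m/s² × 2390 m = 5.973×10^7 Pa = 59.73 MPa
serpentinite: 2650 kg/m³ × 9.8 m/s² × 1620 m = 4.207×10^7 Pa = 42.07 MPa
Total = 16.32 + 14.78 + 59.73 + 42.07 = 132.89 MPa
Pore pressure P_p = 1030 kg/m³ × 9.8 m/s² × 5580 m = 5.632×10^7 Pa = 56.32 MPa
Effective stress σ' = σ_v − P_p = 132.9 − 56.32 = 76.570 MPa = 0.076570 GPa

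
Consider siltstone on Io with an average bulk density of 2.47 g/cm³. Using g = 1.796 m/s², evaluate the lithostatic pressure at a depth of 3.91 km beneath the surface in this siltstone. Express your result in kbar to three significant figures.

siltstone: 2470 kg/m³ × 1.796 m/s² × 3910 m = 1.735×10^7 Pa = 0.1735 kbar

0.173 kbar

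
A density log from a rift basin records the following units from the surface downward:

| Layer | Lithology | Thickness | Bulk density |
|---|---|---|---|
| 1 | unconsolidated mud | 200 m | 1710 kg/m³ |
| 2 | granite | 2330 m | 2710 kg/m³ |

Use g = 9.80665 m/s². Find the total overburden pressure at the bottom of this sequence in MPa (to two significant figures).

unconsolidated mud: 1710 kg/m³ × 9.80665 m/s² × 200 m = 3.354×10^6 Pa = 3.354 MPa
granite: 2710 kg/m³ × 9.80665 m/s² × 2330 m = 6.192×10^7 Pa = 61.92 MPa
Total = 3.354 + 61.92 = 65.276 MPa

65 MPa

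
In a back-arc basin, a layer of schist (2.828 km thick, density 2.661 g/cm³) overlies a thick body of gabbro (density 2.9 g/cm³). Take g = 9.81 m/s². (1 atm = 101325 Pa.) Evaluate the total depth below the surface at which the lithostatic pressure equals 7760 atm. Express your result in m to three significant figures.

27900 m

Pressure at base of upper layers: 2661×9.81×2828 = 7.382×10^7 Pa = 728.6 atm
Remaining pressure to be supplied by gabbro: 7.863×10^8 − 7.382×10^7 = 7.125×10^8 Pa
Additional depth in gabbro = 7.125×10^8 Pa / (2900 kg/m³ × 9.81 m/s²) = 25043 m
Total depth = 2828 m + 25043 m = 27871 m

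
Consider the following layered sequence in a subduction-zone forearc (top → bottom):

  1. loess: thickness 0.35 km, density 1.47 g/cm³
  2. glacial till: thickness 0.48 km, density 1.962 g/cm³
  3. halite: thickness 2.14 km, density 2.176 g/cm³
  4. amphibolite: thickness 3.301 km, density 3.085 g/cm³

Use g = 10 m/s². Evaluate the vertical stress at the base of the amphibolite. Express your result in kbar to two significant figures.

1.6 kbar

loess: 1470 kg/m³ × 10 m/s² × 350 m = 5.145×10^6 Pa = 0.05145 kbar
glacial till: 1962 kg/m³ × 10 m/s² × 480 m = 9.418×10^6 Pa = 0.09418 kbar
halite: 2176 kg/m³ × 10 m/s² × 2140 m = 4.657×10^7 Pa = 0.4657 kbar
amphibolite: 3085 kg/m³ × 10 m/s² × 3301 m = 1.018×10^8 Pa = 1.018 kbar
Total = 0.05145 + 0.09418 + 0.4657 + 1.018 = 1.6296 kbar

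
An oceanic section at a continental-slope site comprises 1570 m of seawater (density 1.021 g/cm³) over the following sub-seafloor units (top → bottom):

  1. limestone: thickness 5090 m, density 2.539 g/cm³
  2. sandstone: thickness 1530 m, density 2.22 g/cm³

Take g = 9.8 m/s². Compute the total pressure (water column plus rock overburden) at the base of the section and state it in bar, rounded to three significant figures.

1760 bar

seawater: 1021 kg/m³ × 9.8 m/s² × 1570 m = 1.571×10^7 Pa = 157.1 bar
limestone: 2539 kg/m³ × 9.8 m/s² × 5090 m = 1.267×10^8 Pa = 1267 bar
sandstone: 2220 kg/m³ × 9.8 m/s² × 1530 m = 3.329×10^7 Pa = 332.9 bar
Total = 157.1 + 1267 + 332.9 = 1756.5 bar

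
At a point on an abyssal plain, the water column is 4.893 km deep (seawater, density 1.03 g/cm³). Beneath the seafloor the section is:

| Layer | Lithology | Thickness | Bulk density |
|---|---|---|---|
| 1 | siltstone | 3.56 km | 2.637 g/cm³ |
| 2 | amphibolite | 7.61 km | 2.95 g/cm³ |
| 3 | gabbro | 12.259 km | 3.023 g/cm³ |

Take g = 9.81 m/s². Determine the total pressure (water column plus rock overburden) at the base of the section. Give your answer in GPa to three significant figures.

seawater: 1030 kg/m³ × 9.81 m/s² × 4893 m = 4.944×10^7 Pa = 0.04944 GPa
siltstone: 2637 kg/m³ × 9.81 m/s² × 3560 m = 9.209×10^7 Pa = 0.09209 GPa
amphibolite: 2950 kg/m³ × 9.81 m/s² × 7610 m = 2.202×10^8 Pa = 0.2202 GPa
gabbro: 3023 kg/m³ × 9.81 m/s² × 12259 m = 3.635×10^8 Pa = 0.3635 GPa
Total = 0.04944 + 0.09209 + 0.2202 + 0.3635 = 0.72531 GPa

0.725 GPa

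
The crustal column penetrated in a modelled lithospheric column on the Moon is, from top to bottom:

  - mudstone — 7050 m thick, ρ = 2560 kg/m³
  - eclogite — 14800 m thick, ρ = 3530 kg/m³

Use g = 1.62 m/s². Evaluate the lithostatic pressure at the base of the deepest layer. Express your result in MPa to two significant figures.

mudstone: 2560 kg/m³ × 1.62 m/s² × 7050 m = 2.924×10^7 Pa = 29.24 MPa
eclogite: 3530 kg/m³ × 1.62 m/s² × 14800 m = 8.464×10^7 Pa = 84.64 MPa
Total = 29.24 + 84.64 = 113.87 MPa

110 MPa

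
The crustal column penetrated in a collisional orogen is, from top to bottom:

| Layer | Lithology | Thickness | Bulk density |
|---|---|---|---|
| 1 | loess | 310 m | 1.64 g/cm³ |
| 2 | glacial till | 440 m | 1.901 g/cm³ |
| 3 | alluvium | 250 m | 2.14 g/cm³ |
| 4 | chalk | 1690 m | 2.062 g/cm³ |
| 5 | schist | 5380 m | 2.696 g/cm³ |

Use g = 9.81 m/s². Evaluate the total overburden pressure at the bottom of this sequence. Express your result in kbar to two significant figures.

1.9 kbar

loess: 1640 kg/m³ × 9.81 m/s² × 310 m = 4.987×10^6 Pa = 0.04987 kbar
glacial till: 1901 kg/m³ × 9.81 m/s² × 440 m = 8.205×10^6 Pa = 0.08205 kbar
alluvium: 2140 kg/m³ × 9.81 m/s² × 250 m = 5.248×10^6 Pa = 0.05248 kbar
chalk: 2062 kg/m³ × 9.81 m/s² × 1690 m = 3.419×10^7 Pa = 0.3419 kbar
schist: 2696 kg/m³ × 9.81 m/s² × 5380 m = 1.423×10^8 Pa = 1.423 kbar
Total = 0.04987 + 0.08205 + 0.05248 + 0.3419 + 1.423 = 1.9492 kbar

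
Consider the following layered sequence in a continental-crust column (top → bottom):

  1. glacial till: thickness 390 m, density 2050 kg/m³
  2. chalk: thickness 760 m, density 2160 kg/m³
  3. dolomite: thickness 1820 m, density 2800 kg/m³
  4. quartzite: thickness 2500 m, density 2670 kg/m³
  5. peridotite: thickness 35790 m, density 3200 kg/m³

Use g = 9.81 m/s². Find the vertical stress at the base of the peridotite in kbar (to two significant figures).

13 kbar

glacial till: 2050 kg/m³ × 9.81 m/s² × 390 m = 7.843×10^6 Pa = 0.07843 kbar
chalk: 2160 kg/m³ × 9.81 m/s² × 760 m = 1.610×10^7 Pa = 0.1610 kbar
dolomite: 2800 kg/m³ × 9.81 m/s² × 1820 m = 4.999×10^7 Pa = 0.4999 kbar
quartzite: 2670 kg/m³ × 9.81 m/s² × 2500 m = 6.548×10^7 Pa = 0.6548 kbar
peridotite: 3200 kg/m³ × 9.81 m/s² × 35790 m = 1.124×10^9 Pa = 11.24 kbar
Total = 0.07843 + 0.1610 + 0.4999 + 0.6548 + 11.24 = 12.629 kbar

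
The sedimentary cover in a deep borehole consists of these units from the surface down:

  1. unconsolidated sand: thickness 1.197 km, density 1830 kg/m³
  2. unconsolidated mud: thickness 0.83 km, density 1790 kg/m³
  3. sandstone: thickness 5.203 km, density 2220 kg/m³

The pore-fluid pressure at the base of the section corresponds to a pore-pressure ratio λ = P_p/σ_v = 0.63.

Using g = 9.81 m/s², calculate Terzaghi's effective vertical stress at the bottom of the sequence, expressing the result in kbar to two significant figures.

0.55 kbar

Overburden (lithostatic) stress σ_v:
unconsolidated sand: 1830 kg/m³ × 9.81 m/s² × 1197 m = 2.149×10^7 Pa = 21.49 MPa
unconsolidated mud: 1790 kg/m³ × 9.81 m/s² × 830 m = 1.457×10^7 Pa = 14.57 MPa
sandstone: 2220 kg/m³ × 9.81 m/s² × 5203 m = 1.133×10^8 Pa = 113.3 MPa
Total = 21.49 + 14.57 + 113.3 = 149.38 MPa
Pore pressure P_p = λ·σ_v = 0.63 × 149.4 MPa = 94.11 MPa
Effective stress σ' = σ_v − P_p = 149.4 − 94.11 = 55.269 MPa = 0.55269 kbar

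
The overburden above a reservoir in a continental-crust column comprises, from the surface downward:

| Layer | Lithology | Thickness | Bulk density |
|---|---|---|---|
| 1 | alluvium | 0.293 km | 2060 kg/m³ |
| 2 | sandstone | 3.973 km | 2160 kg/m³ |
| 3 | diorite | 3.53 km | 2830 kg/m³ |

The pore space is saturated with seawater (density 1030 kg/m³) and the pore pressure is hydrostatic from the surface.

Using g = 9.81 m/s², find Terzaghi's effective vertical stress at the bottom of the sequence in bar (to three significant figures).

Overburden (lithostatic) stress σ_v:
alluvium: 2060 kg/m³ × 9.81 m/s² × 293 m = 5.921×10^6 Pa = 5.921 MPa
sandstone: 2160 kg/m³ × 9.81 m/s² × 3973 m = 8.419×10^7 Pa = 84.19 MPa
diorite: 2830 kg/m³ × 9.81 m/s² × 3530 m = 9.800×10^7 Pa = 98.00 MPa
Total = 5.921 + 84.19 + 98.00 = 188.11 MPa
Pore pressure P_p = 1030 kg/m³ × 9.81 m/s² × 7796 m = 7.877×10^7 Pa = 78.77 MPa
Effective stress σ' = σ_v − P_p = 188.1 − 78.77 = 109.34 MPa = 1093.4 bar

1090 bar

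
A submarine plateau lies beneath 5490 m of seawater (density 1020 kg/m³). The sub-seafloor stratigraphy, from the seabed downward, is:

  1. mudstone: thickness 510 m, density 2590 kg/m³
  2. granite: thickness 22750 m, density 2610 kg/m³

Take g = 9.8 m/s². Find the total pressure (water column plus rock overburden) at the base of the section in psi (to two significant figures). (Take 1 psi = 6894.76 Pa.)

94000 psi

seawater: 1020 kg/m³ × 9.8 m/s² × 5490 m = 5.488×10^7 Pa = 7959 psi
mudstone: 2590 kg/m³ × 9.8 m/s² × 510 m = 1.294×10^7 Pa = 1877 psi
granite: 2610 kg/m³ × 9.8 m/s² × 22750 m = 5.819×10^8 Pa = 84397 psi
Total = 7959 + 1877 + 84397 = 94234 psi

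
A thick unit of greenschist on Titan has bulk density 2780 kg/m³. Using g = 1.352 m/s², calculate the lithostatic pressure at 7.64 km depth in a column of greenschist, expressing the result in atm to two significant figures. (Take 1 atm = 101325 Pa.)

280 atm

greenschist: 2780 kg/m³ × 1.352 m/s² × 7640 m = 2.872×10^7 Pa = 283.4 atm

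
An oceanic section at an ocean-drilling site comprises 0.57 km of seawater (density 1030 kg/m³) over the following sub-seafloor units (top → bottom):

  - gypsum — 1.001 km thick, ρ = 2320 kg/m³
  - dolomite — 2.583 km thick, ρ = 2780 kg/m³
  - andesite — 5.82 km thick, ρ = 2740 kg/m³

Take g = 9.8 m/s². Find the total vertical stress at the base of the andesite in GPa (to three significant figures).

seawater: 1030 kg/m³ × 9.8 m/s² × 570 m = 5.754×10^6 Pa = 5.754×10^-3 GPa
gypsum: 2320 kg/m³ × 9.8 m/s² × 1001 m = 2.276×10^7 Pa = 0.02276 GPa
dolomite: 2780 kg/m³ × 9.8 m/s² × 2583 m = 7.037×10^7 Pa = 0.07037 GPa
andesite: 2740 kg/m³ × 9.8 m/s² × 5820 m = 1.563×10^8 Pa = 0.1563 GPa
Total = 5.754×10^-3 + 0.02276 + 0.07037 + 0.1563 = 0.25516 GPa

0.255 GPa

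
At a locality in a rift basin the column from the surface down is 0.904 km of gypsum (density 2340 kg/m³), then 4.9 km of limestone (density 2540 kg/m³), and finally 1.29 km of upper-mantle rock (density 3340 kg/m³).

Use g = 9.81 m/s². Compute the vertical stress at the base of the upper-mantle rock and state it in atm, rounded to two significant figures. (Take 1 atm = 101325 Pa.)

1800 atm

gypsum: 2340 kg/m³ × 9.81 m/s² × 904 m = 2.075×10^7 Pa = 204.8 atm
limestone: 2540 kg/m³ × 9.81 m/s² × 4900 m = 1.221×10^8 Pa = 1205 atm
upper-mantle rock: 3340 kg/m³ × 9.81 m/s² × 1290 m = 4.227×10^7 Pa = 417.1 atm
Total = 204.8 + 1205 + 417.1 = 1826.9 atm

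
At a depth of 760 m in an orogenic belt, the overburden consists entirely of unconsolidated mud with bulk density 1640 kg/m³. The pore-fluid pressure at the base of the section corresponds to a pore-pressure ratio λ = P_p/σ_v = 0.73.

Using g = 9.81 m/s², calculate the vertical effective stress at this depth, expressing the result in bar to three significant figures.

33.0 bar

Overburden (lithostatic) stress σ_v:
unconsolidated mud: 1640 kg/m³ × 9.81 m/s² × 760 m = 1.223×10^7 Pa = 12.23 MPa
Pore pressure P_p = λ·σ_v = 0.73 × 12.23 MPa = 8.926 MPa
Effective stress σ' = σ_v − P_p = 12.23 − 8.926 = 3.3013 MPa = 33.013 bar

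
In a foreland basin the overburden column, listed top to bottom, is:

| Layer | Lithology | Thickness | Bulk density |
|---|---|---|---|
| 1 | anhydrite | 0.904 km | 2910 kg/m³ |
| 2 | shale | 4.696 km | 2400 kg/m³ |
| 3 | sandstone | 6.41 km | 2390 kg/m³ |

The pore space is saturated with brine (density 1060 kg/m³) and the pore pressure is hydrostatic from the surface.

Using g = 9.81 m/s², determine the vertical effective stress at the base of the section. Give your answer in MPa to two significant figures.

Overburden (lithostatic) stress σ_v:
anhydrite: 2910 kg/m³ × 9.81 m/s² × 904 m = 2.581×10^7 Pa = 25.81 MPa
shale: 2400 kg/m³ × 9.81 m/s² × 4696 m = 1.106×10^8 Pa = 110.6 MPa
sandstone: 2390 kg/m³ × 9.81 m/s² × 6410 m = 1.503×10^8 Pa = 150.3 MPa
Total = 25.81 + 110.6 + 150.3 = 286.66 MPa
Pore pressure P_p = 1060 kg/m³ × 9.81 m/s² × 12010 m = 1.249×10^8 Pa = 124.9 MPa
Effective stress σ' = σ_v − P_p = 286.7 − 124.9 = 161.77 MPa

160 MPa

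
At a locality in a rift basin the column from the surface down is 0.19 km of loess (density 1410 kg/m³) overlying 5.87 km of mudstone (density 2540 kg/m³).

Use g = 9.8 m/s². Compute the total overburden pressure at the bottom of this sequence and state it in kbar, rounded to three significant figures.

1.49 kbar

loess: 1410 kg/m³ × 9.8 m/s² × 190 m = 2.625×10^6 Pa = 0.02625 kbar
mudstone: 2540 kg/m³ × 9.8 m/s² × 5870 m = 1.461×10^8 Pa = 1.461 kbar
Total = 0.02625 + 1.461 = 1.4874 kbar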